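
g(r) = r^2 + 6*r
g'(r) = 2*r + 6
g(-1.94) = -7.88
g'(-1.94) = 2.12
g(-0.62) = -3.34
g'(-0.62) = 4.76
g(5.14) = 57.26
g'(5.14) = 16.28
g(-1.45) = -6.60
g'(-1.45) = 3.10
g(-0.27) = -1.55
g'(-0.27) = 5.46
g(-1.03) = -5.12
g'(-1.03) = 3.94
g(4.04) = 40.56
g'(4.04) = 14.08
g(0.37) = 2.36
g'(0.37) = 6.74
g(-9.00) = 27.00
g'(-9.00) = -12.00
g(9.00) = 135.00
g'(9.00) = 24.00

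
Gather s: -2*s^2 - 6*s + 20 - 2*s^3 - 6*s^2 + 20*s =-2*s^3 - 8*s^2 + 14*s + 20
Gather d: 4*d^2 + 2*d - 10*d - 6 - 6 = 4*d^2 - 8*d - 12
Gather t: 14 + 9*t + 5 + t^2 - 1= t^2 + 9*t + 18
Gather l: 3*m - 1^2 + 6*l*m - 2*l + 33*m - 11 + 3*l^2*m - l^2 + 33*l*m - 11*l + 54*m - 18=l^2*(3*m - 1) + l*(39*m - 13) + 90*m - 30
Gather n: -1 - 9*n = -9*n - 1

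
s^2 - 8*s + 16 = (s - 4)^2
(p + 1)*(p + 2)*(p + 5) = p^3 + 8*p^2 + 17*p + 10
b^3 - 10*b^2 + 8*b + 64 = (b - 8)*(b - 4)*(b + 2)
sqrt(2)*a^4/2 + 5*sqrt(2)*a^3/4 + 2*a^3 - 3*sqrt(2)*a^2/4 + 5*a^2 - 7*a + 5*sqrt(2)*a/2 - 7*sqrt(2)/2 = (a - 1)*(a + 7/2)*(a + sqrt(2))*(sqrt(2)*a/2 + 1)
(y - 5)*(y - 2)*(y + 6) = y^3 - y^2 - 32*y + 60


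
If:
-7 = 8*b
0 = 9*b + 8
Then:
No Solution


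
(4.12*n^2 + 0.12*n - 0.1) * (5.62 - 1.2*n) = -4.944*n^3 + 23.0104*n^2 + 0.7944*n - 0.562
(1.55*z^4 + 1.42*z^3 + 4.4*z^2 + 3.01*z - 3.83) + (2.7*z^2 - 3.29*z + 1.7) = 1.55*z^4 + 1.42*z^3 + 7.1*z^2 - 0.28*z - 2.13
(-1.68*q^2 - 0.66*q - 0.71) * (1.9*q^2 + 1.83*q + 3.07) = -3.192*q^4 - 4.3284*q^3 - 7.7144*q^2 - 3.3255*q - 2.1797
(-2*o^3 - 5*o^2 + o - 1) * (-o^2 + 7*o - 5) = 2*o^5 - 9*o^4 - 26*o^3 + 33*o^2 - 12*o + 5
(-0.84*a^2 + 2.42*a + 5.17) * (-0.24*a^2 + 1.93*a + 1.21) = 0.2016*a^4 - 2.202*a^3 + 2.4134*a^2 + 12.9063*a + 6.2557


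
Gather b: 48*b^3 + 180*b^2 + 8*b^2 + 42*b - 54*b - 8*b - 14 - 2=48*b^3 + 188*b^2 - 20*b - 16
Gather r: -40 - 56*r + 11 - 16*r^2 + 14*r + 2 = -16*r^2 - 42*r - 27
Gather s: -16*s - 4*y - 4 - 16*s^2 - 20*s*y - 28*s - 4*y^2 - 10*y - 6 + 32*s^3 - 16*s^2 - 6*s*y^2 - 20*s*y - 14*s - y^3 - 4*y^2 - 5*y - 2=32*s^3 - 32*s^2 + s*(-6*y^2 - 40*y - 58) - y^3 - 8*y^2 - 19*y - 12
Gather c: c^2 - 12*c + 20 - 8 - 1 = c^2 - 12*c + 11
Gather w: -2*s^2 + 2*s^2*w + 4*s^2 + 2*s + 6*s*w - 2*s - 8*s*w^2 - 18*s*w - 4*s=2*s^2 - 8*s*w^2 - 4*s + w*(2*s^2 - 12*s)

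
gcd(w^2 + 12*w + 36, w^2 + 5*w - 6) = w + 6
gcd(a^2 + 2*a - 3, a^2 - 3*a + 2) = a - 1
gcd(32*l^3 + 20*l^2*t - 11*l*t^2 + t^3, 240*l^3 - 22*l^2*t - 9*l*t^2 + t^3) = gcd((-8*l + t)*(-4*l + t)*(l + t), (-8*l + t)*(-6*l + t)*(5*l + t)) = -8*l + t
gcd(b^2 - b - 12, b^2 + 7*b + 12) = b + 3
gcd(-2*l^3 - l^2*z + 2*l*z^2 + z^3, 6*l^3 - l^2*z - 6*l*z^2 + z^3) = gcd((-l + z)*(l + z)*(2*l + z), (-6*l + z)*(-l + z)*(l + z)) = -l^2 + z^2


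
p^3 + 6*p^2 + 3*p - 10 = (p - 1)*(p + 2)*(p + 5)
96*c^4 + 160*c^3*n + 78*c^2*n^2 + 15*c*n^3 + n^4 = (c + n)*(4*c + n)^2*(6*c + n)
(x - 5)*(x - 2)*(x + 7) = x^3 - 39*x + 70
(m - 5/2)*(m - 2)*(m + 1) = m^3 - 7*m^2/2 + m/2 + 5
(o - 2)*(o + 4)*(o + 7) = o^3 + 9*o^2 + 6*o - 56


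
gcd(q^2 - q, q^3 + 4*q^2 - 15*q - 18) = 1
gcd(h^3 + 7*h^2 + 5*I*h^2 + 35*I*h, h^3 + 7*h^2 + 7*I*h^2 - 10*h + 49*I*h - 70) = h^2 + h*(7 + 5*I) + 35*I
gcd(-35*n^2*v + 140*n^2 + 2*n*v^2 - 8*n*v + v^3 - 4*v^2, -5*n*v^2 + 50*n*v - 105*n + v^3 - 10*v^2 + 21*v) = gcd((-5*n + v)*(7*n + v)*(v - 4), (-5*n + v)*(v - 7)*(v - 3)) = -5*n + v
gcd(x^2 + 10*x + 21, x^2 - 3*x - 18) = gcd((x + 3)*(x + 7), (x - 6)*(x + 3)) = x + 3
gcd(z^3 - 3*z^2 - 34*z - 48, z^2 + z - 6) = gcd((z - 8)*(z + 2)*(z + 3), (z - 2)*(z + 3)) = z + 3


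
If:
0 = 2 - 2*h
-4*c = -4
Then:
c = 1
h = 1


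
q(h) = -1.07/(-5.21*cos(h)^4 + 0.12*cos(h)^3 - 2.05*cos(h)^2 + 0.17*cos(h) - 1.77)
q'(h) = -1.07*(-20.84*sin(h)*cos(h)^3 + 0.36*sin(h)*cos(h)^2 - 4.1*sin(h)*cos(h) + 0.17*sin(h))/(-5.21*cos(h)^4 + 0.12*cos(h)^3 - 2.05*cos(h)^2 + 0.17*cos(h) - 1.77)^2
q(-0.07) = 0.12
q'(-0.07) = -0.02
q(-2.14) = 0.37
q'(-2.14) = 0.61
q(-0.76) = 0.26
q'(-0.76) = -0.46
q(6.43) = 0.13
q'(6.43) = 0.05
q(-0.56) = 0.19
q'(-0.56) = -0.27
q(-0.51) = 0.17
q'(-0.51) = -0.24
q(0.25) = 0.13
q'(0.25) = 0.09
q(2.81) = 0.13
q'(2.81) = -0.12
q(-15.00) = 0.22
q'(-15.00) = 0.37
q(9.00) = 0.15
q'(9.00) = -0.16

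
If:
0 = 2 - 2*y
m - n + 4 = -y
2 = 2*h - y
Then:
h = 3/2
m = n - 5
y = 1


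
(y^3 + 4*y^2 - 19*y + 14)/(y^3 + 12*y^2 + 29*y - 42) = (y - 2)/(y + 6)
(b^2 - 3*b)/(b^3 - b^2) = (b - 3)/(b*(b - 1))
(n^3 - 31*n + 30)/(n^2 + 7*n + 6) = (n^2 - 6*n + 5)/(n + 1)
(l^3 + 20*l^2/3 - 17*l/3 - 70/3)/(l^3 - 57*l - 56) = (3*l^2 - l - 10)/(3*(l^2 - 7*l - 8))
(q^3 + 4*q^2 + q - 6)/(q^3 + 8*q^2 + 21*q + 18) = (q - 1)/(q + 3)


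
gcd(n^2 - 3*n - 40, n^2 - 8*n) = n - 8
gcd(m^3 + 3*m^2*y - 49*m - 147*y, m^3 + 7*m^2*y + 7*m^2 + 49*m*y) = m + 7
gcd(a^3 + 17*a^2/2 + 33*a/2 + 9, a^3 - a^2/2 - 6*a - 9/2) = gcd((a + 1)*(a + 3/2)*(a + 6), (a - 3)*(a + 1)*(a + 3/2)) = a^2 + 5*a/2 + 3/2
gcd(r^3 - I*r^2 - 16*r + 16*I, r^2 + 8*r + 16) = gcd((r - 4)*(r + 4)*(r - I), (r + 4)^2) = r + 4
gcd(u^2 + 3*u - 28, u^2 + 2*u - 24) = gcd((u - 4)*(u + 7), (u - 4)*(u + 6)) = u - 4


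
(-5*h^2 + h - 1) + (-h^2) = -6*h^2 + h - 1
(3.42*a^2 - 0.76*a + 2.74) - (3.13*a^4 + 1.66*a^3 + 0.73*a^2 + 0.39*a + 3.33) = -3.13*a^4 - 1.66*a^3 + 2.69*a^2 - 1.15*a - 0.59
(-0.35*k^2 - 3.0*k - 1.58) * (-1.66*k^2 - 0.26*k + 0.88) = 0.581*k^4 + 5.071*k^3 + 3.0948*k^2 - 2.2292*k - 1.3904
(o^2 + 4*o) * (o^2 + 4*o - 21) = o^4 + 8*o^3 - 5*o^2 - 84*o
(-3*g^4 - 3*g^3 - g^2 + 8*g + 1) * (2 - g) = 3*g^5 - 3*g^4 - 5*g^3 - 10*g^2 + 15*g + 2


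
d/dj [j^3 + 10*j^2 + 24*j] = 3*j^2 + 20*j + 24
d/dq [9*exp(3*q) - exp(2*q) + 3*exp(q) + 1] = (27*exp(2*q) - 2*exp(q) + 3)*exp(q)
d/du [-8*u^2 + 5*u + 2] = 5 - 16*u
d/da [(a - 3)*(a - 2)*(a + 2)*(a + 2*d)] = 4*a^3 + 6*a^2*d - 9*a^2 - 12*a*d - 8*a - 8*d + 12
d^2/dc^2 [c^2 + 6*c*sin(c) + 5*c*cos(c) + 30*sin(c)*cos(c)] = -6*c*sin(c) - 5*c*cos(c) - 10*sin(c) - 60*sin(2*c) + 12*cos(c) + 2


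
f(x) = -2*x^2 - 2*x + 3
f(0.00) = 3.00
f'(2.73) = -12.92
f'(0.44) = -3.76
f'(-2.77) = 9.08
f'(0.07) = -2.28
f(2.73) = -17.37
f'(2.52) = -12.08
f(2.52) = -14.74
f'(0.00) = -2.00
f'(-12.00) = 46.00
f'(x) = -4*x - 2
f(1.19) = -2.21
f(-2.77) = -6.81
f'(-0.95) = 1.80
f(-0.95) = 3.10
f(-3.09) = -9.92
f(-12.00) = -261.00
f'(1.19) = -6.76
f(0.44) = 1.73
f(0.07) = 2.85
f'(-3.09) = 10.36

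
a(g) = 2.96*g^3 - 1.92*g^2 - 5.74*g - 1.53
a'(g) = 8.88*g^2 - 3.84*g - 5.74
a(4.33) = 177.92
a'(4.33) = 144.12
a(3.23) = 59.65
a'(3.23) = 74.50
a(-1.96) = -19.94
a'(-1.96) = 35.90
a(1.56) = -3.92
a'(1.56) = 9.88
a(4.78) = 250.44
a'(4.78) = 178.80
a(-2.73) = -60.39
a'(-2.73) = 70.92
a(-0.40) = 0.27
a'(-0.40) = -2.78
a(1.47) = -4.71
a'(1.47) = 7.80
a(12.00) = 4767.99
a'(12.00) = 1226.90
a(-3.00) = -81.51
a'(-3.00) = 85.70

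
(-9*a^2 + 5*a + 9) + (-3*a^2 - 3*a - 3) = -12*a^2 + 2*a + 6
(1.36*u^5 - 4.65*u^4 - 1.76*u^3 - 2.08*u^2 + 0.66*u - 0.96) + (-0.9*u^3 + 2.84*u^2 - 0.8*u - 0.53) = 1.36*u^5 - 4.65*u^4 - 2.66*u^3 + 0.76*u^2 - 0.14*u - 1.49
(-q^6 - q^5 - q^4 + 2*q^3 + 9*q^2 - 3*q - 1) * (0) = 0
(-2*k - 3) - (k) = -3*k - 3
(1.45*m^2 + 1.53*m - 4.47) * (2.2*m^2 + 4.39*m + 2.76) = 3.19*m^4 + 9.7315*m^3 + 0.8847*m^2 - 15.4005*m - 12.3372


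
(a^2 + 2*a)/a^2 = (a + 2)/a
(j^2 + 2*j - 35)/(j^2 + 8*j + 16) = (j^2 + 2*j - 35)/(j^2 + 8*j + 16)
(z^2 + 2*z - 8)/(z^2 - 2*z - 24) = (z - 2)/(z - 6)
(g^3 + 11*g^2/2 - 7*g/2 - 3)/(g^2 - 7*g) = (2*g^3 + 11*g^2 - 7*g - 6)/(2*g*(g - 7))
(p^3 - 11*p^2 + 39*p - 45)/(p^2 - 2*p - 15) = (p^2 - 6*p + 9)/(p + 3)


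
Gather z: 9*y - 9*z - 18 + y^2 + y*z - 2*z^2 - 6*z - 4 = y^2 + 9*y - 2*z^2 + z*(y - 15) - 22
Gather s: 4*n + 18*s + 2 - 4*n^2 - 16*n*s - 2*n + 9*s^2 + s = -4*n^2 + 2*n + 9*s^2 + s*(19 - 16*n) + 2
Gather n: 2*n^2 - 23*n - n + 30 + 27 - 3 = 2*n^2 - 24*n + 54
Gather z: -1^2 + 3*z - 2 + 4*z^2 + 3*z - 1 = 4*z^2 + 6*z - 4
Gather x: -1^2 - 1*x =-x - 1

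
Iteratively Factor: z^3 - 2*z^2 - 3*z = (z - 3)*(z^2 + z) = z*(z - 3)*(z + 1)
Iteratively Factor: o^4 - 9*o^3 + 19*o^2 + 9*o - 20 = (o - 1)*(o^3 - 8*o^2 + 11*o + 20) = (o - 5)*(o - 1)*(o^2 - 3*o - 4) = (o - 5)*(o - 1)*(o + 1)*(o - 4)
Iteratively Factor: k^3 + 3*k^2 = (k)*(k^2 + 3*k) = k^2*(k + 3)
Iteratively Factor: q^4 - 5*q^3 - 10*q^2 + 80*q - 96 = (q - 3)*(q^3 - 2*q^2 - 16*q + 32) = (q - 4)*(q - 3)*(q^2 + 2*q - 8) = (q - 4)*(q - 3)*(q - 2)*(q + 4)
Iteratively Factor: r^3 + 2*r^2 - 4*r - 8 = (r + 2)*(r^2 - 4) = (r - 2)*(r + 2)*(r + 2)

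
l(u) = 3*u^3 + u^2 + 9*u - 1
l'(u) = 9*u^2 + 2*u + 9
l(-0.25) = -3.23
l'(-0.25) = 9.06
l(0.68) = 6.53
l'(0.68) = 14.52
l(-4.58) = -309.46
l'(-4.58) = 188.63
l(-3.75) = -178.89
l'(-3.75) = 128.06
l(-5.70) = -575.39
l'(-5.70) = 290.01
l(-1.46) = -21.34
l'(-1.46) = 25.26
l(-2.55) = -67.19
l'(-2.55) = 62.42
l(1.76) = 34.29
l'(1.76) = 40.40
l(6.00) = 737.00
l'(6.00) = 345.00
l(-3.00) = -100.00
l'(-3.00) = 84.00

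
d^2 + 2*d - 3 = (d - 1)*(d + 3)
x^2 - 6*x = x*(x - 6)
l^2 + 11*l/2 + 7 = (l + 2)*(l + 7/2)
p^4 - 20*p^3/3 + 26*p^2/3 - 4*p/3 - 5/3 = (p - 5)*(p - 1)^2*(p + 1/3)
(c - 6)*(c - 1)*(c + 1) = c^3 - 6*c^2 - c + 6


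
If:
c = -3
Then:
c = -3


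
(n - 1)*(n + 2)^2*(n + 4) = n^4 + 7*n^3 + 12*n^2 - 4*n - 16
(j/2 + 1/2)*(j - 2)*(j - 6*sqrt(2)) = j^3/2 - 3*sqrt(2)*j^2 - j^2/2 - j + 3*sqrt(2)*j + 6*sqrt(2)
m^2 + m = m*(m + 1)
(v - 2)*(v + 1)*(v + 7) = v^3 + 6*v^2 - 9*v - 14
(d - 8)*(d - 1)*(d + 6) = d^3 - 3*d^2 - 46*d + 48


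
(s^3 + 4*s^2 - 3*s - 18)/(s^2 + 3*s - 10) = (s^2 + 6*s + 9)/(s + 5)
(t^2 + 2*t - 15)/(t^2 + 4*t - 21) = (t + 5)/(t + 7)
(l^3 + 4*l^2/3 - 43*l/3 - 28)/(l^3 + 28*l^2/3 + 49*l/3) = (l^2 - l - 12)/(l*(l + 7))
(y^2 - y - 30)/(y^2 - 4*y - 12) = (y + 5)/(y + 2)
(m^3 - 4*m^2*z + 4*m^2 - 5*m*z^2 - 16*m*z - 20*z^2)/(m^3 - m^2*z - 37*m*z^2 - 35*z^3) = (-m^2 + 5*m*z - 4*m + 20*z)/(-m^2 + 2*m*z + 35*z^2)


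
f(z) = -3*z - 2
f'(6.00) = -3.00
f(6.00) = -20.00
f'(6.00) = -3.00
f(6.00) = -20.00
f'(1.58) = -3.00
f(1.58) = -6.74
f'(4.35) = -3.00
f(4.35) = -15.05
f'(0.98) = -3.00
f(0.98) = -4.94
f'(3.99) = -3.00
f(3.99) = -13.97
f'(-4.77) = -3.00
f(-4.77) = 12.31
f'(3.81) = -3.00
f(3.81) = -13.43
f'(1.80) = -3.00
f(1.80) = -7.40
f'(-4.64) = -3.00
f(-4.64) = 11.92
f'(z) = -3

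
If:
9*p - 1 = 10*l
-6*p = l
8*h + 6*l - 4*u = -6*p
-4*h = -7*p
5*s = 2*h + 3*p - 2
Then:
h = 7/276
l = -2/23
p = 1/69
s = -263/690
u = -4/69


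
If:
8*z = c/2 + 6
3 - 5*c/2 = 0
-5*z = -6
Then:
No Solution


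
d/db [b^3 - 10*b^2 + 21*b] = 3*b^2 - 20*b + 21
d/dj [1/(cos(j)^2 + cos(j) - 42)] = (2*cos(j) + 1)*sin(j)/(cos(j)^2 + cos(j) - 42)^2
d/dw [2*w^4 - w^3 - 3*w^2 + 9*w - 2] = 8*w^3 - 3*w^2 - 6*w + 9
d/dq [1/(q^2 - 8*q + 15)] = 2*(4 - q)/(q^2 - 8*q + 15)^2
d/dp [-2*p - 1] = -2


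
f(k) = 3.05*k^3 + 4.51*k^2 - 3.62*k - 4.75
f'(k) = 9.15*k^2 + 9.02*k - 3.62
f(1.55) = 11.83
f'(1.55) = 32.34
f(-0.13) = -4.21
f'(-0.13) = -4.64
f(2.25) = 44.68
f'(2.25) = 63.00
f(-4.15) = -130.05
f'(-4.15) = 116.53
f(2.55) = 65.92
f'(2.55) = 78.88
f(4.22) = 289.50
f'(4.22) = 197.39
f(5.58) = 645.39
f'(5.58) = 331.61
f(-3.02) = -36.69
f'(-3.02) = 52.59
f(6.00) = 794.69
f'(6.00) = 379.90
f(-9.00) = -1830.31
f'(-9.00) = 656.35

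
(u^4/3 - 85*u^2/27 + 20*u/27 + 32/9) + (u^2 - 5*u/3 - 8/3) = u^4/3 - 58*u^2/27 - 25*u/27 + 8/9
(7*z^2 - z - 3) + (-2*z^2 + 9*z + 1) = 5*z^2 + 8*z - 2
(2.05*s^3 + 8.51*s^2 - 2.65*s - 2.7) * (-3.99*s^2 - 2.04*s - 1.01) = -8.1795*s^5 - 38.1369*s^4 - 8.8574*s^3 + 7.5839*s^2 + 8.1845*s + 2.727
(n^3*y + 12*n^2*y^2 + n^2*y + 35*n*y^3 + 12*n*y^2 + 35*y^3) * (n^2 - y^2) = n^5*y + 12*n^4*y^2 + n^4*y + 34*n^3*y^3 + 12*n^3*y^2 - 12*n^2*y^4 + 34*n^2*y^3 - 35*n*y^5 - 12*n*y^4 - 35*y^5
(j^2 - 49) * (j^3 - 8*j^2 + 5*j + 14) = j^5 - 8*j^4 - 44*j^3 + 406*j^2 - 245*j - 686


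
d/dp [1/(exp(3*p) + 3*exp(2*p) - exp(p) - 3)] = (-3*exp(2*p) - 6*exp(p) + 1)*exp(p)/(exp(3*p) + 3*exp(2*p) - exp(p) - 3)^2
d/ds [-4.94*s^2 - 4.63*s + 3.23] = -9.88*s - 4.63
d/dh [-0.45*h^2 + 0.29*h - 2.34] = 0.29 - 0.9*h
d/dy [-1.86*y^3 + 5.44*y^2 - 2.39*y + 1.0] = -5.58*y^2 + 10.88*y - 2.39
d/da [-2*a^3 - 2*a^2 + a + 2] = -6*a^2 - 4*a + 1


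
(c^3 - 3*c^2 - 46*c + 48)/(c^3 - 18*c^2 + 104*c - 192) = (c^2 + 5*c - 6)/(c^2 - 10*c + 24)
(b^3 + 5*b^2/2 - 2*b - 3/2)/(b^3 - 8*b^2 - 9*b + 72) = (2*b^2 - b - 1)/(2*(b^2 - 11*b + 24))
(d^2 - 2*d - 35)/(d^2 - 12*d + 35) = (d + 5)/(d - 5)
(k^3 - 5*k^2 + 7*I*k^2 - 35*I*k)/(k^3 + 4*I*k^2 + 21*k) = (k - 5)/(k - 3*I)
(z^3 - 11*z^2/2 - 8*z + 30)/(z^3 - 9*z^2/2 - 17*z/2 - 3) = (2*z^2 + z - 10)/(2*z^2 + 3*z + 1)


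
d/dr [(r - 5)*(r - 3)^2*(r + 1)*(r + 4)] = 5*r^4 - 24*r^3 - 36*r^2 + 212*r - 69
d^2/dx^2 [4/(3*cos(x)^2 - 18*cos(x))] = 2*(-2*(1 - cos(2*x))^2 - 45*cos(x) - 38*cos(2*x) + 9*cos(3*x) + 114)/(3*(cos(x) - 6)^3*cos(x)^3)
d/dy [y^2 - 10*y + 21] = 2*y - 10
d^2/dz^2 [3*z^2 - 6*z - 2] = 6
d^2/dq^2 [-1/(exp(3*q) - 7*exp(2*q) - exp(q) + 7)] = (-2*(-3*exp(2*q) + 14*exp(q) + 1)^2*exp(q) + (9*exp(2*q) - 28*exp(q) - 1)*(exp(3*q) - 7*exp(2*q) - exp(q) + 7))*exp(q)/(exp(3*q) - 7*exp(2*q) - exp(q) + 7)^3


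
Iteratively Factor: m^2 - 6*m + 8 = (m - 4)*(m - 2)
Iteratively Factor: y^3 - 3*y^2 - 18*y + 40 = (y - 5)*(y^2 + 2*y - 8) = (y - 5)*(y - 2)*(y + 4)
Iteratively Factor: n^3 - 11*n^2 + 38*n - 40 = (n - 5)*(n^2 - 6*n + 8) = (n - 5)*(n - 2)*(n - 4)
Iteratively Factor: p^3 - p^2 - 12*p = (p - 4)*(p^2 + 3*p) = (p - 4)*(p + 3)*(p)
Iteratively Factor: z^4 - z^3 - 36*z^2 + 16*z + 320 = (z + 4)*(z^3 - 5*z^2 - 16*z + 80) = (z - 4)*(z + 4)*(z^2 - z - 20) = (z - 4)*(z + 4)^2*(z - 5)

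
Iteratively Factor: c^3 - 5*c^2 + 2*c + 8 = (c - 4)*(c^2 - c - 2) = (c - 4)*(c + 1)*(c - 2)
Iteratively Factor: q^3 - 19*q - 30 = (q + 2)*(q^2 - 2*q - 15) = (q - 5)*(q + 2)*(q + 3)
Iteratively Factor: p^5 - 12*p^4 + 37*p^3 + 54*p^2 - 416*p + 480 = (p - 2)*(p^4 - 10*p^3 + 17*p^2 + 88*p - 240) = (p - 4)*(p - 2)*(p^3 - 6*p^2 - 7*p + 60) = (p - 4)^2*(p - 2)*(p^2 - 2*p - 15) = (p - 4)^2*(p - 2)*(p + 3)*(p - 5)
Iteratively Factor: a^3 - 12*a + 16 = (a - 2)*(a^2 + 2*a - 8) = (a - 2)*(a + 4)*(a - 2)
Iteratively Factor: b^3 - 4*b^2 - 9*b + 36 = (b - 4)*(b^2 - 9) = (b - 4)*(b + 3)*(b - 3)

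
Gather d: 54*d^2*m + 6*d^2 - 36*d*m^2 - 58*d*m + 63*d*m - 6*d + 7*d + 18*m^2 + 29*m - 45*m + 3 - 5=d^2*(54*m + 6) + d*(-36*m^2 + 5*m + 1) + 18*m^2 - 16*m - 2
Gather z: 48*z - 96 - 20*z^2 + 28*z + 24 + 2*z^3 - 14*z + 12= 2*z^3 - 20*z^2 + 62*z - 60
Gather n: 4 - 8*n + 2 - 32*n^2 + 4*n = -32*n^2 - 4*n + 6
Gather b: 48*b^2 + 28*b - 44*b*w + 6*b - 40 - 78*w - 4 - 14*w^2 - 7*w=48*b^2 + b*(34 - 44*w) - 14*w^2 - 85*w - 44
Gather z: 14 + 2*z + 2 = 2*z + 16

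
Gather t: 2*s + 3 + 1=2*s + 4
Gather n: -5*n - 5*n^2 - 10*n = -5*n^2 - 15*n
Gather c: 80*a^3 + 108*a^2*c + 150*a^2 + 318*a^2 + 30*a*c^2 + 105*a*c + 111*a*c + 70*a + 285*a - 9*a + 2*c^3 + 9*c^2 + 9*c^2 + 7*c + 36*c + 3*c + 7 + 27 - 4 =80*a^3 + 468*a^2 + 346*a + 2*c^3 + c^2*(30*a + 18) + c*(108*a^2 + 216*a + 46) + 30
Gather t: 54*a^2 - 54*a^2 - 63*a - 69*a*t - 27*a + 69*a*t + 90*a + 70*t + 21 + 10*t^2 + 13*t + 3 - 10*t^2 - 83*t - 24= 0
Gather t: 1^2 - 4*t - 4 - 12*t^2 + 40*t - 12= -12*t^2 + 36*t - 15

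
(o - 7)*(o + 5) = o^2 - 2*o - 35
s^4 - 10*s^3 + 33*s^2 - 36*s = s*(s - 4)*(s - 3)^2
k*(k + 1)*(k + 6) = k^3 + 7*k^2 + 6*k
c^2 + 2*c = c*(c + 2)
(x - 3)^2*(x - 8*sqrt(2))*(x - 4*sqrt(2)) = x^4 - 12*sqrt(2)*x^3 - 6*x^3 + 73*x^2 + 72*sqrt(2)*x^2 - 384*x - 108*sqrt(2)*x + 576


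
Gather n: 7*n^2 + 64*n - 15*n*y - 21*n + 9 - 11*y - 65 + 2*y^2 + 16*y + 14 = 7*n^2 + n*(43 - 15*y) + 2*y^2 + 5*y - 42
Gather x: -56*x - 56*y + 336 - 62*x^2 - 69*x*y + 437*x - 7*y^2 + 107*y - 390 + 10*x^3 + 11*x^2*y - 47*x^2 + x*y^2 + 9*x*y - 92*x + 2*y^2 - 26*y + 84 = 10*x^3 + x^2*(11*y - 109) + x*(y^2 - 60*y + 289) - 5*y^2 + 25*y + 30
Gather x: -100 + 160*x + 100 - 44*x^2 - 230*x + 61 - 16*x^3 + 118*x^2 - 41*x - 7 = -16*x^3 + 74*x^2 - 111*x + 54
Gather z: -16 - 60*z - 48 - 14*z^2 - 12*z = -14*z^2 - 72*z - 64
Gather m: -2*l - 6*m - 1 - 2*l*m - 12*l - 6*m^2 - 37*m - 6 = -14*l - 6*m^2 + m*(-2*l - 43) - 7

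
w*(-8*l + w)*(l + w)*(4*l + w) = -32*l^3*w - 36*l^2*w^2 - 3*l*w^3 + w^4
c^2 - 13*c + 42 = (c - 7)*(c - 6)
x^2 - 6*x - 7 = (x - 7)*(x + 1)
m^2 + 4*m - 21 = (m - 3)*(m + 7)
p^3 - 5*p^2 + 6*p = p*(p - 3)*(p - 2)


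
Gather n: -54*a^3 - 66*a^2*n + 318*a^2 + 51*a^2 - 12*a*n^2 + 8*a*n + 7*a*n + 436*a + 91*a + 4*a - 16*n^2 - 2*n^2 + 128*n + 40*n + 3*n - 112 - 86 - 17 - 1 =-54*a^3 + 369*a^2 + 531*a + n^2*(-12*a - 18) + n*(-66*a^2 + 15*a + 171) - 216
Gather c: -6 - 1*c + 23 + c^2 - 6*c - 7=c^2 - 7*c + 10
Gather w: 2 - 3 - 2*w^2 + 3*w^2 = w^2 - 1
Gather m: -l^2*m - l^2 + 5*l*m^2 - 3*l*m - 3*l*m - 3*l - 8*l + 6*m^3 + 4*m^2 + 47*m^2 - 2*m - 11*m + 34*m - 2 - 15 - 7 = -l^2 - 11*l + 6*m^3 + m^2*(5*l + 51) + m*(-l^2 - 6*l + 21) - 24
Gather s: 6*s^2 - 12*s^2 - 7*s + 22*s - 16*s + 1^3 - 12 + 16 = -6*s^2 - s + 5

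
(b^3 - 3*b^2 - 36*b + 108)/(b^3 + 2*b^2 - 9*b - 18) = (b^2 - 36)/(b^2 + 5*b + 6)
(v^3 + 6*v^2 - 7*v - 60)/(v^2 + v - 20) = (v^2 + v - 12)/(v - 4)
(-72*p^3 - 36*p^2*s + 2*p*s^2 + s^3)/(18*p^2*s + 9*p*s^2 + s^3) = (-12*p^2 - 4*p*s + s^2)/(s*(3*p + s))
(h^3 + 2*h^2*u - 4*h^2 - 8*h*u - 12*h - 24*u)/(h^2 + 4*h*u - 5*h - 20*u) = (h^3 + 2*h^2*u - 4*h^2 - 8*h*u - 12*h - 24*u)/(h^2 + 4*h*u - 5*h - 20*u)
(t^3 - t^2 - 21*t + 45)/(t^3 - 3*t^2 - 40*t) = (t^2 - 6*t + 9)/(t*(t - 8))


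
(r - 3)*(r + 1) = r^2 - 2*r - 3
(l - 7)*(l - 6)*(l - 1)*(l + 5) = l^4 - 9*l^3 - 15*l^2 + 233*l - 210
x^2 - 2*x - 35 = (x - 7)*(x + 5)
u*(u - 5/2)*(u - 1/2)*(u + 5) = u^4 + 2*u^3 - 55*u^2/4 + 25*u/4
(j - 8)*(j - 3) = j^2 - 11*j + 24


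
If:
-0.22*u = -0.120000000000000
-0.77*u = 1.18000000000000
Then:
No Solution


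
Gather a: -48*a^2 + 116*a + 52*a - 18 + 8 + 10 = -48*a^2 + 168*a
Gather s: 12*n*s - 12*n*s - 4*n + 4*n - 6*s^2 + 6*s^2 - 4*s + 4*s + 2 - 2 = 0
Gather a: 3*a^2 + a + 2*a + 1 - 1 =3*a^2 + 3*a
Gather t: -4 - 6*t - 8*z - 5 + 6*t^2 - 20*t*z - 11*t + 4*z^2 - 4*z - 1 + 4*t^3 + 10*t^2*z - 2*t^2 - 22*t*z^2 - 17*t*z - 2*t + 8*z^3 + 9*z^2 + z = 4*t^3 + t^2*(10*z + 4) + t*(-22*z^2 - 37*z - 19) + 8*z^3 + 13*z^2 - 11*z - 10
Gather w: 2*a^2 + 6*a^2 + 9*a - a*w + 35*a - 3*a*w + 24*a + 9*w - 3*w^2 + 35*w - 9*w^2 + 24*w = 8*a^2 + 68*a - 12*w^2 + w*(68 - 4*a)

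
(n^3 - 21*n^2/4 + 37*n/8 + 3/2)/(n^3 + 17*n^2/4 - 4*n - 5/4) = (n^2 - 11*n/2 + 6)/(n^2 + 4*n - 5)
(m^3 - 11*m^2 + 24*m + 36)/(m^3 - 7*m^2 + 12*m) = (m^3 - 11*m^2 + 24*m + 36)/(m*(m^2 - 7*m + 12))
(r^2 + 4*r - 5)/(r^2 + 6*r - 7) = (r + 5)/(r + 7)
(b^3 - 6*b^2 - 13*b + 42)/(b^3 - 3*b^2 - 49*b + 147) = (b^2 + b - 6)/(b^2 + 4*b - 21)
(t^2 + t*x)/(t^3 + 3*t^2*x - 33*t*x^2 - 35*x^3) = t/(t^2 + 2*t*x - 35*x^2)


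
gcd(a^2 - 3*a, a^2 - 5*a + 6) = a - 3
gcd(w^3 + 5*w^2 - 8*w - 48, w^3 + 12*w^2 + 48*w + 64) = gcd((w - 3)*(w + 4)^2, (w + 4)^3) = w^2 + 8*w + 16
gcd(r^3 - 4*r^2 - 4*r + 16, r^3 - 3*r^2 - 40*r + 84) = r - 2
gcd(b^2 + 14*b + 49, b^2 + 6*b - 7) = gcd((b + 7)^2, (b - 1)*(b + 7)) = b + 7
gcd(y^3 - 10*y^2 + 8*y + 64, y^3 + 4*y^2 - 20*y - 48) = y^2 - 2*y - 8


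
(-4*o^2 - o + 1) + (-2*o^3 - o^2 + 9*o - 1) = -2*o^3 - 5*o^2 + 8*o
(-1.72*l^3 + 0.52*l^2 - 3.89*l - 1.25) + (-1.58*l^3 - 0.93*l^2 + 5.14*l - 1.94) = -3.3*l^3 - 0.41*l^2 + 1.25*l - 3.19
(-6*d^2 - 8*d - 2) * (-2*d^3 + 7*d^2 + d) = 12*d^5 - 26*d^4 - 58*d^3 - 22*d^2 - 2*d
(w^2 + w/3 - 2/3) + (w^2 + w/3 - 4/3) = 2*w^2 + 2*w/3 - 2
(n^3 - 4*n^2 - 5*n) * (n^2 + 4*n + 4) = n^5 - 17*n^3 - 36*n^2 - 20*n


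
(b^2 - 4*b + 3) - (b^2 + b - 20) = 23 - 5*b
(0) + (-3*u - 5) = -3*u - 5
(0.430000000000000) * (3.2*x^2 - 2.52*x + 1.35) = 1.376*x^2 - 1.0836*x + 0.5805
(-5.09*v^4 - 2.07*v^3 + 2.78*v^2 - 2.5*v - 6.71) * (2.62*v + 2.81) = -13.3358*v^5 - 19.7263*v^4 + 1.4669*v^3 + 1.2618*v^2 - 24.6052*v - 18.8551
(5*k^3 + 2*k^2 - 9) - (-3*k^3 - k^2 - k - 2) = 8*k^3 + 3*k^2 + k - 7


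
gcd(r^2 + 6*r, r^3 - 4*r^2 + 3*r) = r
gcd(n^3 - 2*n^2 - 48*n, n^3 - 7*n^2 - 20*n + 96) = n - 8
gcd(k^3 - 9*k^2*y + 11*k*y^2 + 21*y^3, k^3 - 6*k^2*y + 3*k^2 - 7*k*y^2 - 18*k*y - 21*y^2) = -k^2 + 6*k*y + 7*y^2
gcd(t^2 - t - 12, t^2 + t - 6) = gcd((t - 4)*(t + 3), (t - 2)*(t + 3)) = t + 3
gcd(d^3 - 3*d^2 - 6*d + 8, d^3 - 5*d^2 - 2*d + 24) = d^2 - 2*d - 8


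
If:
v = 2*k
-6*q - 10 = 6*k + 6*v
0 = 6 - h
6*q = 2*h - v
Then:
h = 6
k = -11/8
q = 59/24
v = -11/4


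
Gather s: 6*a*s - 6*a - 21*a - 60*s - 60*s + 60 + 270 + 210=-27*a + s*(6*a - 120) + 540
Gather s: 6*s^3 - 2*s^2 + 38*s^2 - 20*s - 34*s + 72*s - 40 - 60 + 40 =6*s^3 + 36*s^2 + 18*s - 60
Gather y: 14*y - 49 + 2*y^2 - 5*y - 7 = 2*y^2 + 9*y - 56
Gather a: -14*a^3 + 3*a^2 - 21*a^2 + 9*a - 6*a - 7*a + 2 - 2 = -14*a^3 - 18*a^2 - 4*a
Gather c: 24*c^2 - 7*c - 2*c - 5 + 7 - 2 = 24*c^2 - 9*c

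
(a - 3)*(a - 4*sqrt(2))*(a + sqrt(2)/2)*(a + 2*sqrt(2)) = a^4 - 3*a^3 - 3*sqrt(2)*a^3/2 - 18*a^2 + 9*sqrt(2)*a^2/2 - 8*sqrt(2)*a + 54*a + 24*sqrt(2)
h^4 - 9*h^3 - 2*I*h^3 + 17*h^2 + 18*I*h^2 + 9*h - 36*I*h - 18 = (h - 6)*(h - 3)*(h - I)^2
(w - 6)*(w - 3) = w^2 - 9*w + 18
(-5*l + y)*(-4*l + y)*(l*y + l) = 20*l^3*y + 20*l^3 - 9*l^2*y^2 - 9*l^2*y + l*y^3 + l*y^2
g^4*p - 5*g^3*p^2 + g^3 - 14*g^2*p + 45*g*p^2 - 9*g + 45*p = (g - 3)*(g + 3)*(g - 5*p)*(g*p + 1)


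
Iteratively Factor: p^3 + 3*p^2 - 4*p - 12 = (p + 2)*(p^2 + p - 6) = (p - 2)*(p + 2)*(p + 3)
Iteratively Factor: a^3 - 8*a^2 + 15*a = (a - 5)*(a^2 - 3*a) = (a - 5)*(a - 3)*(a)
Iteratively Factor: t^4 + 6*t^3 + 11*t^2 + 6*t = (t + 3)*(t^3 + 3*t^2 + 2*t) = (t + 1)*(t + 3)*(t^2 + 2*t) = (t + 1)*(t + 2)*(t + 3)*(t)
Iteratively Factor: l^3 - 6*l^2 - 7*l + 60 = (l - 4)*(l^2 - 2*l - 15) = (l - 5)*(l - 4)*(l + 3)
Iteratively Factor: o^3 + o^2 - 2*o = (o - 1)*(o^2 + 2*o) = o*(o - 1)*(o + 2)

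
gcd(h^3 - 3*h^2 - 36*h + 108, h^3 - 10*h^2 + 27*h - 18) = h^2 - 9*h + 18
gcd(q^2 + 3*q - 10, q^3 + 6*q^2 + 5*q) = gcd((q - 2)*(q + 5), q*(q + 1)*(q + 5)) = q + 5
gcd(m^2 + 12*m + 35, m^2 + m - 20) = m + 5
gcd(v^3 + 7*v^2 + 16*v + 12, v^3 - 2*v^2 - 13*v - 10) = v + 2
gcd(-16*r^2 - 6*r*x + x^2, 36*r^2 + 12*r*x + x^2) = 1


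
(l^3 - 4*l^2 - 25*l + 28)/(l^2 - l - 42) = (l^2 + 3*l - 4)/(l + 6)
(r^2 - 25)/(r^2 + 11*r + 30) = (r - 5)/(r + 6)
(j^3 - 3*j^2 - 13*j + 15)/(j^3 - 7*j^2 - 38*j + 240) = (j^2 + 2*j - 3)/(j^2 - 2*j - 48)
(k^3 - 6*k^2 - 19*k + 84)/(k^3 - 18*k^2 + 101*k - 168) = (k + 4)/(k - 8)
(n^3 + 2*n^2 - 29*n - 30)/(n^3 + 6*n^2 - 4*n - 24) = (n^2 - 4*n - 5)/(n^2 - 4)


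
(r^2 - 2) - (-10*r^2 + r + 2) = 11*r^2 - r - 4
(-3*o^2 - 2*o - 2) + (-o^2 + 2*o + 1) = -4*o^2 - 1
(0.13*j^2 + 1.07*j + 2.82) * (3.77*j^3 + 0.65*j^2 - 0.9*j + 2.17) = 0.4901*j^5 + 4.1184*j^4 + 11.2099*j^3 + 1.1521*j^2 - 0.2161*j + 6.1194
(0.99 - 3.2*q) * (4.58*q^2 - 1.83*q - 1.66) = -14.656*q^3 + 10.3902*q^2 + 3.5003*q - 1.6434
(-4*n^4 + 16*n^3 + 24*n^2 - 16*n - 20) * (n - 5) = -4*n^5 + 36*n^4 - 56*n^3 - 136*n^2 + 60*n + 100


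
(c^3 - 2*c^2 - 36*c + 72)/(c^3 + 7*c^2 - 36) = (c - 6)/(c + 3)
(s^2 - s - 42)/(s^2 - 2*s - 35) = (s + 6)/(s + 5)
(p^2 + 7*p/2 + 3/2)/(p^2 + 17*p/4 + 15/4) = 2*(2*p + 1)/(4*p + 5)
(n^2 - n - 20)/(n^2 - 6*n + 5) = (n + 4)/(n - 1)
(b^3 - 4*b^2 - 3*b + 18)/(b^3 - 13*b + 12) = (b^2 - b - 6)/(b^2 + 3*b - 4)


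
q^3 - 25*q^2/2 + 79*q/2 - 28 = (q - 8)*(q - 7/2)*(q - 1)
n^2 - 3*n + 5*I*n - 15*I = (n - 3)*(n + 5*I)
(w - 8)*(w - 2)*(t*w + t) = t*w^3 - 9*t*w^2 + 6*t*w + 16*t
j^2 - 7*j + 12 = (j - 4)*(j - 3)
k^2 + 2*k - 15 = (k - 3)*(k + 5)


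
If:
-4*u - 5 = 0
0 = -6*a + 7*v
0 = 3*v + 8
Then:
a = -28/9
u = -5/4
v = -8/3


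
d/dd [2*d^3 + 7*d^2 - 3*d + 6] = 6*d^2 + 14*d - 3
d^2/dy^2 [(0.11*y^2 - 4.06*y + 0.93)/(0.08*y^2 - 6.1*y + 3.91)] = (0.0553920000000001*y^3 - 0.170736000000002*y^2 + 4.89676799999995*y - 121.677946)/(0.000512*y^6 - 0.11712*y^5 + 9.005472*y^4 - 238.42948*y^3 + 440.142444*y^2 - 279.77223*y + 59.776471)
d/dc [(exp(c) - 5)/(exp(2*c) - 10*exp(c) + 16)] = (-2*(exp(c) - 5)^2 + exp(2*c) - 10*exp(c) + 16)*exp(c)/(exp(2*c) - 10*exp(c) + 16)^2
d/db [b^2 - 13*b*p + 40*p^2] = 2*b - 13*p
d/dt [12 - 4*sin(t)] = -4*cos(t)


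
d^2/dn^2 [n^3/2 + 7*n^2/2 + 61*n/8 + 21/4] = 3*n + 7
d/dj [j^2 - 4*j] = 2*j - 4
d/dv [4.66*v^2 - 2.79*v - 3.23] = 9.32*v - 2.79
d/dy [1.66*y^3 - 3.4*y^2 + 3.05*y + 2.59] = 4.98*y^2 - 6.8*y + 3.05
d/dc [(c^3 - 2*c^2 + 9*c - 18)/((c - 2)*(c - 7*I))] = (c^2 - 14*I*c - 9)/(c^2 - 14*I*c - 49)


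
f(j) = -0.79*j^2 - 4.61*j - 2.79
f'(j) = -1.58*j - 4.61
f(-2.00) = 3.27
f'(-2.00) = -1.45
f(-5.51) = -1.37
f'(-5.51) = 4.10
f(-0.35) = -1.27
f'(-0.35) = -4.06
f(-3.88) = 3.20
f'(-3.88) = 1.52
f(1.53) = -11.69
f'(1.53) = -7.03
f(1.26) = -9.85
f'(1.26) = -6.60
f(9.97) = -127.28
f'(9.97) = -20.36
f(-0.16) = -2.07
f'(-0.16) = -4.36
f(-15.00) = -111.39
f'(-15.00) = 19.09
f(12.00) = -171.87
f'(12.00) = -23.57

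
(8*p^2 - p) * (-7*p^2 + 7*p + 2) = -56*p^4 + 63*p^3 + 9*p^2 - 2*p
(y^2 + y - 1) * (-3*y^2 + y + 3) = -3*y^4 - 2*y^3 + 7*y^2 + 2*y - 3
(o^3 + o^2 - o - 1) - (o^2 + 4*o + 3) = o^3 - 5*o - 4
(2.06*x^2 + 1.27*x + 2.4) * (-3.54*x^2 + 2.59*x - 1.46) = -7.2924*x^4 + 0.8396*x^3 - 8.2143*x^2 + 4.3618*x - 3.504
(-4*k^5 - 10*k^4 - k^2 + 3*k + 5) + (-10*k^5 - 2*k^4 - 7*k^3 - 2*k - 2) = -14*k^5 - 12*k^4 - 7*k^3 - k^2 + k + 3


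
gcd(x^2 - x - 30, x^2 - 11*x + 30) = x - 6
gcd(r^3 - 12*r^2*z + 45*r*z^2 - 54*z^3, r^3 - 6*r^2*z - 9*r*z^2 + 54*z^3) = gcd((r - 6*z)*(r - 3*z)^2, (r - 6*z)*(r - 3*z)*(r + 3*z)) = r^2 - 9*r*z + 18*z^2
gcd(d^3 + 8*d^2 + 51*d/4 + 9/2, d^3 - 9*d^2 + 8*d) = 1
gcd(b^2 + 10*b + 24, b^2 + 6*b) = b + 6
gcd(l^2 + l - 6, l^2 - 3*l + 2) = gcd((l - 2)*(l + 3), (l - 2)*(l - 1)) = l - 2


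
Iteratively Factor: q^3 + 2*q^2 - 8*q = (q)*(q^2 + 2*q - 8) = q*(q + 4)*(q - 2)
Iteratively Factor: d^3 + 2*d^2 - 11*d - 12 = (d + 1)*(d^2 + d - 12) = (d + 1)*(d + 4)*(d - 3)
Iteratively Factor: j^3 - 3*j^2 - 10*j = (j + 2)*(j^2 - 5*j) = j*(j + 2)*(j - 5)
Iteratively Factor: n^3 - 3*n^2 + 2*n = (n - 2)*(n^2 - n) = n*(n - 2)*(n - 1)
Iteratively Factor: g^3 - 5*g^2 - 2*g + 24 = (g - 4)*(g^2 - g - 6) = (g - 4)*(g + 2)*(g - 3)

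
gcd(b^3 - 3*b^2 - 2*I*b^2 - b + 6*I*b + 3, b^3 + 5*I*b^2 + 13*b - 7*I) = b^2 - 2*I*b - 1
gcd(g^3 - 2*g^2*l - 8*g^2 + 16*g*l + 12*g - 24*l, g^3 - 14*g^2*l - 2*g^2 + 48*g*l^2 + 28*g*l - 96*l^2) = g - 2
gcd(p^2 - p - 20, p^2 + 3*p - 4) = p + 4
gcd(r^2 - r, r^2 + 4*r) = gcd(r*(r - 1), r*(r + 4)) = r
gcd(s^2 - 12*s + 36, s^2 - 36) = s - 6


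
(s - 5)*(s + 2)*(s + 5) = s^3 + 2*s^2 - 25*s - 50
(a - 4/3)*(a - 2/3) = a^2 - 2*a + 8/9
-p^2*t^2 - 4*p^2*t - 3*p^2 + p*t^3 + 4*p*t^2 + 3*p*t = (-p + t)*(t + 3)*(p*t + p)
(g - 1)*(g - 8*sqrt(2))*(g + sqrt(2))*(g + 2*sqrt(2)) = g^4 - 5*sqrt(2)*g^3 - g^3 - 44*g^2 + 5*sqrt(2)*g^2 - 32*sqrt(2)*g + 44*g + 32*sqrt(2)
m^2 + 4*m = m*(m + 4)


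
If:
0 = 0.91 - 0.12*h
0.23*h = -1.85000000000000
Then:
No Solution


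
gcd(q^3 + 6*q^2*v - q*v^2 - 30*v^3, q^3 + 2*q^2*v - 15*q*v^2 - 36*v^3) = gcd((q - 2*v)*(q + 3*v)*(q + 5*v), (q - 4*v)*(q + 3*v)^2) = q + 3*v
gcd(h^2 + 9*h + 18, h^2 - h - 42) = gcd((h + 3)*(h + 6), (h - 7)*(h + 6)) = h + 6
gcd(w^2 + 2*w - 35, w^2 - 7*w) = 1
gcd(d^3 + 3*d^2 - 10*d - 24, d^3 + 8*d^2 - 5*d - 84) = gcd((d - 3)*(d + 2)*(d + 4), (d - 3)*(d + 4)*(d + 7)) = d^2 + d - 12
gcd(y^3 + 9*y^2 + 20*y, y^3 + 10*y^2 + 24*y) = y^2 + 4*y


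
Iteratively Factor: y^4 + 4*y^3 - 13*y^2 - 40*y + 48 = (y + 4)*(y^3 - 13*y + 12) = (y - 1)*(y + 4)*(y^2 + y - 12) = (y - 1)*(y + 4)^2*(y - 3)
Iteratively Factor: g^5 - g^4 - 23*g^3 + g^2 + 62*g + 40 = (g - 2)*(g^4 + g^3 - 21*g^2 - 41*g - 20) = (g - 2)*(g + 1)*(g^3 - 21*g - 20) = (g - 5)*(g - 2)*(g + 1)*(g^2 + 5*g + 4) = (g - 5)*(g - 2)*(g + 1)^2*(g + 4)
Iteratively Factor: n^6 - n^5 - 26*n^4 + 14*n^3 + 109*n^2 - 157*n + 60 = (n + 4)*(n^5 - 5*n^4 - 6*n^3 + 38*n^2 - 43*n + 15) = (n - 5)*(n + 4)*(n^4 - 6*n^2 + 8*n - 3) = (n - 5)*(n - 1)*(n + 4)*(n^3 + n^2 - 5*n + 3) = (n - 5)*(n - 1)^2*(n + 4)*(n^2 + 2*n - 3) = (n - 5)*(n - 1)^2*(n + 3)*(n + 4)*(n - 1)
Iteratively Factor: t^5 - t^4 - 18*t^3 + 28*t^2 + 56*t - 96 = (t - 2)*(t^4 + t^3 - 16*t^2 - 4*t + 48) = (t - 3)*(t - 2)*(t^3 + 4*t^2 - 4*t - 16) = (t - 3)*(t - 2)^2*(t^2 + 6*t + 8) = (t - 3)*(t - 2)^2*(t + 4)*(t + 2)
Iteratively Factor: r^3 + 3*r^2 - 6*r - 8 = (r - 2)*(r^2 + 5*r + 4) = (r - 2)*(r + 1)*(r + 4)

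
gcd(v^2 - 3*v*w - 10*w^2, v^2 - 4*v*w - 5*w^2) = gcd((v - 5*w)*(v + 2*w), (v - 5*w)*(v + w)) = v - 5*w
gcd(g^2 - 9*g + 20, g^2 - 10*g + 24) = g - 4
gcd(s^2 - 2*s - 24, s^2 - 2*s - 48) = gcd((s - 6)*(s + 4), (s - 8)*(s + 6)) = 1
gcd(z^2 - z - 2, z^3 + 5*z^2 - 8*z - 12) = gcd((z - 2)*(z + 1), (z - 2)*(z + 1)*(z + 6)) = z^2 - z - 2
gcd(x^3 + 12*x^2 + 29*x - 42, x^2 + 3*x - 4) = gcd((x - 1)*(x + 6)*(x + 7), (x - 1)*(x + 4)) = x - 1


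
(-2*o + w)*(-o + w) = 2*o^2 - 3*o*w + w^2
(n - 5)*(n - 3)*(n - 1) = n^3 - 9*n^2 + 23*n - 15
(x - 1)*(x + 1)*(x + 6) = x^3 + 6*x^2 - x - 6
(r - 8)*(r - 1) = r^2 - 9*r + 8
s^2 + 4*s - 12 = (s - 2)*(s + 6)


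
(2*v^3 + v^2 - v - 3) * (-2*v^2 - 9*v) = -4*v^5 - 20*v^4 - 7*v^3 + 15*v^2 + 27*v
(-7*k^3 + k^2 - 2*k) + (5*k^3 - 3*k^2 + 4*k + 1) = -2*k^3 - 2*k^2 + 2*k + 1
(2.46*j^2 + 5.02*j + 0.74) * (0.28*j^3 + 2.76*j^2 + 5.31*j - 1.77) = 0.6888*j^5 + 8.1952*j^4 + 27.125*j^3 + 24.3444*j^2 - 4.956*j - 1.3098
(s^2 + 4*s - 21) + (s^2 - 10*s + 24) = 2*s^2 - 6*s + 3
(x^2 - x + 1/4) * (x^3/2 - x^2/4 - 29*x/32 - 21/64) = x^5/2 - 3*x^4/4 - 17*x^3/32 + 33*x^2/64 + 13*x/128 - 21/256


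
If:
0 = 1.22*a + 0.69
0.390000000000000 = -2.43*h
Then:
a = -0.57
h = -0.16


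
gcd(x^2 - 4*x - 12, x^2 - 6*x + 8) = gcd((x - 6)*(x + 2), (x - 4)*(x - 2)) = 1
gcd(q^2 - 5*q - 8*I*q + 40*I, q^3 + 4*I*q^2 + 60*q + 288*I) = q - 8*I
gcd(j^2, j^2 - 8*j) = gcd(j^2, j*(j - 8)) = j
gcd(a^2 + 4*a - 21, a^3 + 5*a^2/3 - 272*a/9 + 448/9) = a + 7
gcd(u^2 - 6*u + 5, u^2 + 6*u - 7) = u - 1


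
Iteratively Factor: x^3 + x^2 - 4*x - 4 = (x + 1)*(x^2 - 4) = (x - 2)*(x + 1)*(x + 2)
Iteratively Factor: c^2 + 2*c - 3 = (c + 3)*(c - 1)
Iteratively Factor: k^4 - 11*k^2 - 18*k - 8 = (k - 4)*(k^3 + 4*k^2 + 5*k + 2) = (k - 4)*(k + 1)*(k^2 + 3*k + 2) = (k - 4)*(k + 1)*(k + 2)*(k + 1)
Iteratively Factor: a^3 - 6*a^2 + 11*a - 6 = (a - 1)*(a^2 - 5*a + 6) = (a - 2)*(a - 1)*(a - 3)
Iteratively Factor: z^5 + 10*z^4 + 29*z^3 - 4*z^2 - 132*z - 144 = (z - 2)*(z^4 + 12*z^3 + 53*z^2 + 102*z + 72) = (z - 2)*(z + 3)*(z^3 + 9*z^2 + 26*z + 24) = (z - 2)*(z + 3)^2*(z^2 + 6*z + 8) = (z - 2)*(z + 2)*(z + 3)^2*(z + 4)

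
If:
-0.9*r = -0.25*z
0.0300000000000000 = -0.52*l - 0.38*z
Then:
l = -0.730769230769231*z - 0.0576923076923077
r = 0.277777777777778*z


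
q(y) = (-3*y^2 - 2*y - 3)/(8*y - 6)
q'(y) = (-6*y - 2)/(8*y - 6) - 8*(-3*y^2 - 2*y - 3)/(8*y - 6)^2 = 3*(-2*y^2 + 3*y + 3)/(16*y^2 - 24*y + 9)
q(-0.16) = 0.38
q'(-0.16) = 0.56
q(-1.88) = 0.47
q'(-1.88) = -0.26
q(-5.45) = 1.64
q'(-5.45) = -0.35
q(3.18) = -2.04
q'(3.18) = -0.24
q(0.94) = -4.95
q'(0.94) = 21.05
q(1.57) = -2.06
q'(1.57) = 0.78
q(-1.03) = 0.29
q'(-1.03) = -0.13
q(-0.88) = 0.27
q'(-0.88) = -0.08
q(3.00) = -2.00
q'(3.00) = -0.22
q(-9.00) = 2.92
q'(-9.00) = -0.37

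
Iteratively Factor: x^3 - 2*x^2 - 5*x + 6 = (x - 3)*(x^2 + x - 2) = (x - 3)*(x - 1)*(x + 2)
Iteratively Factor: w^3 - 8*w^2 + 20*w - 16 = (w - 4)*(w^2 - 4*w + 4) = (w - 4)*(w - 2)*(w - 2)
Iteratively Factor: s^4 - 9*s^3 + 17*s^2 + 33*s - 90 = (s - 3)*(s^3 - 6*s^2 - s + 30) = (s - 3)*(s + 2)*(s^2 - 8*s + 15) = (s - 3)^2*(s + 2)*(s - 5)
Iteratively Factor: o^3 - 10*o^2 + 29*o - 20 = (o - 1)*(o^2 - 9*o + 20) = (o - 5)*(o - 1)*(o - 4)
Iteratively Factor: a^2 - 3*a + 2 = (a - 2)*(a - 1)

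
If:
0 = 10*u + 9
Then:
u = -9/10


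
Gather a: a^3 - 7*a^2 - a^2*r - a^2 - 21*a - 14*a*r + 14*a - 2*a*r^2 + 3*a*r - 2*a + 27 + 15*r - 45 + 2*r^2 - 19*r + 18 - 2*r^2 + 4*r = a^3 + a^2*(-r - 8) + a*(-2*r^2 - 11*r - 9)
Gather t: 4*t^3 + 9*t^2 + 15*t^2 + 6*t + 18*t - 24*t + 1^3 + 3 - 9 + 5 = 4*t^3 + 24*t^2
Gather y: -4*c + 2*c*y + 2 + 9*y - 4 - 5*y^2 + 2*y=-4*c - 5*y^2 + y*(2*c + 11) - 2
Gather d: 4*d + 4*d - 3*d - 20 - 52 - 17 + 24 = 5*d - 65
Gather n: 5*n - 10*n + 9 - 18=-5*n - 9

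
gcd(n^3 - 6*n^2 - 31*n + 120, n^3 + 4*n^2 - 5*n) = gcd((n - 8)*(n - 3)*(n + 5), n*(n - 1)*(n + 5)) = n + 5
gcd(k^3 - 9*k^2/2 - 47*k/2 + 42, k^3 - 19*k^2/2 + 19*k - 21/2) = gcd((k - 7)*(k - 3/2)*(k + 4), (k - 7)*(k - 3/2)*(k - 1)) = k^2 - 17*k/2 + 21/2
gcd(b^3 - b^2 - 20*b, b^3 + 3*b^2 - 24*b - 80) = b^2 - b - 20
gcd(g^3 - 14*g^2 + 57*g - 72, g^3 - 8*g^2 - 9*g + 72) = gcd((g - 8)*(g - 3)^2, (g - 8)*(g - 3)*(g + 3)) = g^2 - 11*g + 24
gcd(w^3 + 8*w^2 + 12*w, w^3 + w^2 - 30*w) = w^2 + 6*w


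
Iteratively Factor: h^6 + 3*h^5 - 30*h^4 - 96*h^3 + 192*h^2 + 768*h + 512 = (h + 2)*(h^5 + h^4 - 32*h^3 - 32*h^2 + 256*h + 256) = (h + 2)*(h + 4)*(h^4 - 3*h^3 - 20*h^2 + 48*h + 64) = (h + 2)*(h + 4)^2*(h^3 - 7*h^2 + 8*h + 16) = (h - 4)*(h + 2)*(h + 4)^2*(h^2 - 3*h - 4) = (h - 4)^2*(h + 2)*(h + 4)^2*(h + 1)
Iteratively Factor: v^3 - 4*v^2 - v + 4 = (v + 1)*(v^2 - 5*v + 4) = (v - 4)*(v + 1)*(v - 1)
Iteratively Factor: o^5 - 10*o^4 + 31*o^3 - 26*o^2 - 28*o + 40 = (o - 2)*(o^4 - 8*o^3 + 15*o^2 + 4*o - 20) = (o - 2)*(o + 1)*(o^3 - 9*o^2 + 24*o - 20) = (o - 2)^2*(o + 1)*(o^2 - 7*o + 10) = (o - 5)*(o - 2)^2*(o + 1)*(o - 2)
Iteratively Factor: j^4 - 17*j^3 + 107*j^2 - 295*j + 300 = (j - 5)*(j^3 - 12*j^2 + 47*j - 60) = (j - 5)*(j - 3)*(j^2 - 9*j + 20) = (j - 5)^2*(j - 3)*(j - 4)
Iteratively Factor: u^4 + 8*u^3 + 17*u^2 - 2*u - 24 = (u + 3)*(u^3 + 5*u^2 + 2*u - 8) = (u + 2)*(u + 3)*(u^2 + 3*u - 4) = (u + 2)*(u + 3)*(u + 4)*(u - 1)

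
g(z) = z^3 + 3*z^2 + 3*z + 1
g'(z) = 3*z^2 + 6*z + 3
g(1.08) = 9.00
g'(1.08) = 12.98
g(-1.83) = -0.57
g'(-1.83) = 2.07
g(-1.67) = -0.30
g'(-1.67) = 1.35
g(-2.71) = -5.00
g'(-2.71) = 8.77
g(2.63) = 47.83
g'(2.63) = 39.53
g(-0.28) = 0.37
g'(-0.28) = 1.56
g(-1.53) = -0.15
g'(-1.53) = 0.84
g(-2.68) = -4.74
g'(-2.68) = 8.47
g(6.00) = 343.00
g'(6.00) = 147.00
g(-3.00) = -8.00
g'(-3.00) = 12.00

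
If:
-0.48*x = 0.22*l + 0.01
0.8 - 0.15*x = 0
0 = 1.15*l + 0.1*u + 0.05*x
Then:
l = -11.68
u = 131.67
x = 5.33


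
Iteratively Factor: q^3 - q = (q + 1)*(q^2 - q) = q*(q + 1)*(q - 1)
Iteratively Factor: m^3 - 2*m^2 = (m)*(m^2 - 2*m) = m*(m - 2)*(m)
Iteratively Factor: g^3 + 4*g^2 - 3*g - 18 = (g + 3)*(g^2 + g - 6) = (g - 2)*(g + 3)*(g + 3)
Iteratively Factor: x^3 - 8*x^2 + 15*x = (x)*(x^2 - 8*x + 15) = x*(x - 5)*(x - 3)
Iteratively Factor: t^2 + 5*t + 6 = (t + 2)*(t + 3)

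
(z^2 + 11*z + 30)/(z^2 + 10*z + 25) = (z + 6)/(z + 5)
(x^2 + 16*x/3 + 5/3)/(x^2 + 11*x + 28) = (3*x^2 + 16*x + 5)/(3*(x^2 + 11*x + 28))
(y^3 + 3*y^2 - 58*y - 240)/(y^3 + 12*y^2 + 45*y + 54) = (y^2 - 3*y - 40)/(y^2 + 6*y + 9)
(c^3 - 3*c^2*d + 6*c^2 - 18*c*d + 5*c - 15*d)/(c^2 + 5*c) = c - 3*d + 1 - 3*d/c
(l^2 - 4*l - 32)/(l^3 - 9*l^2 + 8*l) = (l + 4)/(l*(l - 1))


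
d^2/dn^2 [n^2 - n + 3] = 2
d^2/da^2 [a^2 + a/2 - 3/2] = 2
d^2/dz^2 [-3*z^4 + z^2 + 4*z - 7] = 2 - 36*z^2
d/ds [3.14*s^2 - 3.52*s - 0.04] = 6.28*s - 3.52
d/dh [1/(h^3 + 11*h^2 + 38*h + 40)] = (-3*h^2 - 22*h - 38)/(h^3 + 11*h^2 + 38*h + 40)^2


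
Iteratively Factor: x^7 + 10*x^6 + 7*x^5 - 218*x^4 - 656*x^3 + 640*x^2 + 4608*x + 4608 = (x + 2)*(x^6 + 8*x^5 - 9*x^4 - 200*x^3 - 256*x^2 + 1152*x + 2304) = (x + 2)*(x + 4)*(x^5 + 4*x^4 - 25*x^3 - 100*x^2 + 144*x + 576) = (x - 4)*(x + 2)*(x + 4)*(x^4 + 8*x^3 + 7*x^2 - 72*x - 144) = (x - 4)*(x - 3)*(x + 2)*(x + 4)*(x^3 + 11*x^2 + 40*x + 48) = (x - 4)*(x - 3)*(x + 2)*(x + 4)^2*(x^2 + 7*x + 12) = (x - 4)*(x - 3)*(x + 2)*(x + 3)*(x + 4)^2*(x + 4)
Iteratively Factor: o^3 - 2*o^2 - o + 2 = (o - 1)*(o^2 - o - 2) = (o - 1)*(o + 1)*(o - 2)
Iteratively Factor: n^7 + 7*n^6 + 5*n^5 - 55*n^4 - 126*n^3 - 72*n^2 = (n + 1)*(n^6 + 6*n^5 - n^4 - 54*n^3 - 72*n^2) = n*(n + 1)*(n^5 + 6*n^4 - n^3 - 54*n^2 - 72*n) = n*(n + 1)*(n + 3)*(n^4 + 3*n^3 - 10*n^2 - 24*n) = n*(n - 3)*(n + 1)*(n + 3)*(n^3 + 6*n^2 + 8*n) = n*(n - 3)*(n + 1)*(n + 3)*(n + 4)*(n^2 + 2*n) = n*(n - 3)*(n + 1)*(n + 2)*(n + 3)*(n + 4)*(n)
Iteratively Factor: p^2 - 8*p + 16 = (p - 4)*(p - 4)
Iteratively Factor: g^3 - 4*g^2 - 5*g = (g - 5)*(g^2 + g) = (g - 5)*(g + 1)*(g)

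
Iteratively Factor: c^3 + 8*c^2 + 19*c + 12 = (c + 4)*(c^2 + 4*c + 3) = (c + 1)*(c + 4)*(c + 3)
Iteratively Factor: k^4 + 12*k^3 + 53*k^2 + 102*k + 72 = (k + 3)*(k^3 + 9*k^2 + 26*k + 24) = (k + 2)*(k + 3)*(k^2 + 7*k + 12) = (k + 2)*(k + 3)^2*(k + 4)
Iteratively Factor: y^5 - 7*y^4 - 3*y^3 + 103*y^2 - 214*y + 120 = (y - 2)*(y^4 - 5*y^3 - 13*y^2 + 77*y - 60) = (y - 2)*(y - 1)*(y^3 - 4*y^2 - 17*y + 60) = (y - 2)*(y - 1)*(y + 4)*(y^2 - 8*y + 15) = (y - 3)*(y - 2)*(y - 1)*(y + 4)*(y - 5)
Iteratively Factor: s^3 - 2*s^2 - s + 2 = (s + 1)*(s^2 - 3*s + 2) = (s - 1)*(s + 1)*(s - 2)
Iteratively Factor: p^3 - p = (p + 1)*(p^2 - p) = (p - 1)*(p + 1)*(p)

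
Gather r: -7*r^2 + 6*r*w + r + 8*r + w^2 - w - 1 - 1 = -7*r^2 + r*(6*w + 9) + w^2 - w - 2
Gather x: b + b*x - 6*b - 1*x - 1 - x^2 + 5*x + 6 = -5*b - x^2 + x*(b + 4) + 5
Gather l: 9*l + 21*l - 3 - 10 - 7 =30*l - 20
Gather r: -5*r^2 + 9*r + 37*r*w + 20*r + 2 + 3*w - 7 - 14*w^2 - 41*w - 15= -5*r^2 + r*(37*w + 29) - 14*w^2 - 38*w - 20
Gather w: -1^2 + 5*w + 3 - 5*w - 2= 0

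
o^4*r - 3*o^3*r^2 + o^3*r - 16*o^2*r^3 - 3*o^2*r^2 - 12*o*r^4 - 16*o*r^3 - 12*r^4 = (o - 6*r)*(o + r)*(o + 2*r)*(o*r + r)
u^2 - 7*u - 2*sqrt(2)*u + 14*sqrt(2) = (u - 7)*(u - 2*sqrt(2))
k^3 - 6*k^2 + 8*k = k*(k - 4)*(k - 2)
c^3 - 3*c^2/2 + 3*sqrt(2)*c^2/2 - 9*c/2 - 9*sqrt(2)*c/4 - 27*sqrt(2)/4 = (c - 3)*(c + 3/2)*(c + 3*sqrt(2)/2)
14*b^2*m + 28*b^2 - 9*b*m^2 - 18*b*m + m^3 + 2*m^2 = (-7*b + m)*(-2*b + m)*(m + 2)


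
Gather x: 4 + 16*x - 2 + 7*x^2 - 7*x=7*x^2 + 9*x + 2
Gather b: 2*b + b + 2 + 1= 3*b + 3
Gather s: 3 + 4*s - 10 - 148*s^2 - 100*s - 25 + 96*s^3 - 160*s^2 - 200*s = 96*s^3 - 308*s^2 - 296*s - 32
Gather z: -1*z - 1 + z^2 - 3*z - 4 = z^2 - 4*z - 5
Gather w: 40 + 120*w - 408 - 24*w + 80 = 96*w - 288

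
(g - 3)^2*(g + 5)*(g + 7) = g^4 + 6*g^3 - 28*g^2 - 102*g + 315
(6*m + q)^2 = 36*m^2 + 12*m*q + q^2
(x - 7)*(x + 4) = x^2 - 3*x - 28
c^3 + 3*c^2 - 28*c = c*(c - 4)*(c + 7)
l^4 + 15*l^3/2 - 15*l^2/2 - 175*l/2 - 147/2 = (l - 7/2)*(l + 1)*(l + 3)*(l + 7)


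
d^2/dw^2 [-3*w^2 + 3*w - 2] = -6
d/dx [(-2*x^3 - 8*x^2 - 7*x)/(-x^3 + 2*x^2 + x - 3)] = 3*(-4*x^4 - 6*x^3 + 8*x^2 + 16*x + 7)/(x^6 - 4*x^5 + 2*x^4 + 10*x^3 - 11*x^2 - 6*x + 9)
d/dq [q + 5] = 1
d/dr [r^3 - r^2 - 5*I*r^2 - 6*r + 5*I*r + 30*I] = 3*r^2 - 2*r - 10*I*r - 6 + 5*I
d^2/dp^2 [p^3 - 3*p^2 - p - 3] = 6*p - 6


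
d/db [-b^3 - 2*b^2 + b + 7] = -3*b^2 - 4*b + 1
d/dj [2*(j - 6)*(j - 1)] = 4*j - 14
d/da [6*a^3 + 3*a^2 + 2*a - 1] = 18*a^2 + 6*a + 2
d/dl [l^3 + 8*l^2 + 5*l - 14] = 3*l^2 + 16*l + 5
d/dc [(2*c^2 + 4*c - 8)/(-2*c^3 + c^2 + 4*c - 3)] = 4*(c^3 + 5*c^2 - 6*c - 5)/(4*c^5 - 15*c^3 + 5*c^2 + 15*c - 9)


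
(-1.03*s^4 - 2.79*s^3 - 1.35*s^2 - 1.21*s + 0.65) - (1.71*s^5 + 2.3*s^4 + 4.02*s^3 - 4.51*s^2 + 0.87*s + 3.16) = -1.71*s^5 - 3.33*s^4 - 6.81*s^3 + 3.16*s^2 - 2.08*s - 2.51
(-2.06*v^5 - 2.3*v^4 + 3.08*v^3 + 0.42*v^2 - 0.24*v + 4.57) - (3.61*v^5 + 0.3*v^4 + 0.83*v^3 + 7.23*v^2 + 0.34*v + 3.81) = -5.67*v^5 - 2.6*v^4 + 2.25*v^3 - 6.81*v^2 - 0.58*v + 0.76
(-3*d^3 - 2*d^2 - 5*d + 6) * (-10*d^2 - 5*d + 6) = 30*d^5 + 35*d^4 + 42*d^3 - 47*d^2 - 60*d + 36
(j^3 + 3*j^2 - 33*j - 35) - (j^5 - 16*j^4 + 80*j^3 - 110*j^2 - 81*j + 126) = -j^5 + 16*j^4 - 79*j^3 + 113*j^2 + 48*j - 161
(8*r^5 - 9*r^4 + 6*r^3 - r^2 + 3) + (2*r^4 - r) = 8*r^5 - 7*r^4 + 6*r^3 - r^2 - r + 3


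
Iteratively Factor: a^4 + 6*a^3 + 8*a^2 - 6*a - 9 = (a + 1)*(a^3 + 5*a^2 + 3*a - 9) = (a + 1)*(a + 3)*(a^2 + 2*a - 3) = (a + 1)*(a + 3)^2*(a - 1)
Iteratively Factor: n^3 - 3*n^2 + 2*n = (n - 1)*(n^2 - 2*n) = (n - 2)*(n - 1)*(n)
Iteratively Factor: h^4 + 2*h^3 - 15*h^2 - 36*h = (h)*(h^3 + 2*h^2 - 15*h - 36) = h*(h + 3)*(h^2 - h - 12) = h*(h - 4)*(h + 3)*(h + 3)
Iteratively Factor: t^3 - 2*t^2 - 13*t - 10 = (t - 5)*(t^2 + 3*t + 2) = (t - 5)*(t + 2)*(t + 1)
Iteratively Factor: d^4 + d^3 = (d)*(d^3 + d^2) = d^2*(d^2 + d) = d^2*(d + 1)*(d)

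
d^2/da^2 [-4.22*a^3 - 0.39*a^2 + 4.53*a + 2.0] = -25.32*a - 0.78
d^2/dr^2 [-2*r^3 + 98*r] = -12*r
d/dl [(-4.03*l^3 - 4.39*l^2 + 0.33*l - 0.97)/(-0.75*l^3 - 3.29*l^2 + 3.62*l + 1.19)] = (-1.77635683940025e-15*l^5 + 9.9662*l^4 - 28.6822*l^3 - 31.3757*l^2 - 16.8308*l + 3.9041)/(0.5625*l^6 + 4.935*l^5 + 5.3941*l^4 - 25.6046*l^3 + 5.2742*l^2 + 8.6156*l + 1.4161)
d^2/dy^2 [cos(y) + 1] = -cos(y)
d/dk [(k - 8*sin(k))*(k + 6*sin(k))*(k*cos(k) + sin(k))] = -k^3*sin(k) + 4*k^2*sin(k)^2 + 4*k^2*cos(k) - 2*k^2 + 144*k*sin(k)^3 - 8*k*sin(k)*cos(k) - 94*k*sin(k) - 192*sin(k)^2*cos(k) - 2*sin(k)^2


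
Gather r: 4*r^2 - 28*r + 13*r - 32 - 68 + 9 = 4*r^2 - 15*r - 91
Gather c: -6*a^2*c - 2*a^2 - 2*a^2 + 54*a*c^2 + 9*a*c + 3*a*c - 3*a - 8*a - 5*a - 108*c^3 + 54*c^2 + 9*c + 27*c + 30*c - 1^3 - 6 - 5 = -4*a^2 - 16*a - 108*c^3 + c^2*(54*a + 54) + c*(-6*a^2 + 12*a + 66) - 12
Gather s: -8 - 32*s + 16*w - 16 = -32*s + 16*w - 24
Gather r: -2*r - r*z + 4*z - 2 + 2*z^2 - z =r*(-z - 2) + 2*z^2 + 3*z - 2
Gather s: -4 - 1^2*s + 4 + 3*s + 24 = 2*s + 24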